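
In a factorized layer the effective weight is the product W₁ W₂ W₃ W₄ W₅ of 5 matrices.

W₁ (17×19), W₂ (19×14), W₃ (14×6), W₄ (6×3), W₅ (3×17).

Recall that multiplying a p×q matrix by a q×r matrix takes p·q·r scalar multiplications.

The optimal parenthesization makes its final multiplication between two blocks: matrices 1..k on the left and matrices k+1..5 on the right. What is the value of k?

4

Adjacent pairs: W₁W₂ = 17·19·14 = 4522; W₂W₃ = 19·14·6 = 1596; W₃W₄ = 14·6·3 = 252; W₄W₅ = 6·3·17 = 306.
Length 3: W₁..W₃: k=1: 0+1596+17·19·6=3534; k=2: 4522+0+17·14·6=5950 → min 3534 | W₂..W₄: k=2: 0+252+19·14·3=1050; k=3: 1596+0+19·6·3=1938 → min 1050 | W₃..W₅: k=3: 0+306+14·6·17=1734; k=4: 252+0+14·3·17=966 → min 966.
Length 4: W₁..W₄: k=1: 0+1050+17·19·3=2019; k=2: 4522+252+17·14·3=5488; k=3: 3534+0+17·6·3=3840 → min 2019 | W₂..W₅: k=2: 0+966+19·14·17=5488; k=3: 1596+306+19·6·17=3840; k=4: 1050+0+19·3·17=2019 → min 2019.
Top-level splits: k=1: (W₁..W₁)·(W₂..W₅) → 0+2019+17·19·17 = 7510; k=2: (W₁..W₂)·(W₃..W₅) → 4522+966+17·14·17 = 9534; k=3: (W₁..W₃)·(W₄..W₅) → 3534+306+17·6·17 = 5574; k=4: (W₁..W₄)·(W₅..W₅) → 2019+0+17·3·17 = 2886.
Best split is after W₄, i.e. k = 4.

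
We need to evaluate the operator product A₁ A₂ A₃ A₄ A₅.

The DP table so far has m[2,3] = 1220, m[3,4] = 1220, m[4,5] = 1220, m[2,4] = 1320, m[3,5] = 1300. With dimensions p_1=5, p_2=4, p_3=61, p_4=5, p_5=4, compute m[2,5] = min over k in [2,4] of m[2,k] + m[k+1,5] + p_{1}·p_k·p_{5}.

m[2,5] = min over k∈[2,4] of m[2,k]+m[k+1,5]+p_{1}·p_k·p_{5}.
k=2: 0 + 1300 + 5·4·4 = 1380; k=3: 1220 + 1220 + 5·61·4 = 3660; k=4: 1320 + 0 + 5·5·4 = 1420.
Minimum: 1380 at k=2.

1380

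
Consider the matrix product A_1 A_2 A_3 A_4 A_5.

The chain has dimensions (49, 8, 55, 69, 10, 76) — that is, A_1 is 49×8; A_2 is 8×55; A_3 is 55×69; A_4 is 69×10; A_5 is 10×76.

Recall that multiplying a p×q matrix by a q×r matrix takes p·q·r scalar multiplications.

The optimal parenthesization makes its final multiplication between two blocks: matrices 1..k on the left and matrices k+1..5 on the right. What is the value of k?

Adjacent pairs: A_1A_2 = 49·8·55 = 21560; A_2A_3 = 8·55·69 = 30360; A_3A_4 = 55·69·10 = 37950; A_4A_5 = 69·10·76 = 52440.
Length 3: A_1..A_3: k=1: 0+30360+49·8·69=57408; k=2: 21560+0+49·55·69=207515 → min 57408 | A_2..A_4: k=2: 0+37950+8·55·10=42350; k=3: 30360+0+8·69·10=35880 → min 35880 | A_3..A_5: k=3: 0+52440+55·69·76=340860; k=4: 37950+0+55·10·76=79750 → min 79750.
Length 4: A_1..A_4: k=1: 0+35880+49·8·10=39800; k=2: 21560+37950+49·55·10=86460; k=3: 57408+0+49·69·10=91218 → min 39800 | A_2..A_5: k=2: 0+79750+8·55·76=113190; k=3: 30360+52440+8·69·76=124752; k=4: 35880+0+8·10·76=41960 → min 41960.
Top-level splits: k=1: (A_1..A_1)·(A_2..A_5) → 0+41960+49·8·76 = 71752; k=2: (A_1..A_2)·(A_3..A_5) → 21560+79750+49·55·76 = 306130; k=3: (A_1..A_3)·(A_4..A_5) → 57408+52440+49·69·76 = 366804; k=4: (A_1..A_4)·(A_5..A_5) → 39800+0+49·10·76 = 77040.
Best split is after A_1, i.e. k = 1.

1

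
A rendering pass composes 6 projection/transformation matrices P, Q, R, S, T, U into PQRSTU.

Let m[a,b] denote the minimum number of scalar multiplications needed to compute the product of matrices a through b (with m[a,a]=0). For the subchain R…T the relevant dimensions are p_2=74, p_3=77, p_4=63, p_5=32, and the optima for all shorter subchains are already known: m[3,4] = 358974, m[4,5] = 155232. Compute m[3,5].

337568

m[3,5] = min over k∈[3,4] of m[3,k]+m[k+1,5]+p_{2}·p_k·p_{5}.
k=3: 0 + 155232 + 74·77·32 = 337568; k=4: 358974 + 0 + 74·63·32 = 508158.
Minimum: 337568 at k=3.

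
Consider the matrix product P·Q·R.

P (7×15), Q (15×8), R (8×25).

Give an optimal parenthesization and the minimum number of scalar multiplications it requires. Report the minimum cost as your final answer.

(P·(Q·R)): cost 5625.
((P·Q)·R): cost 2240.
Optimal: ((P·Q)·R) with cost 2240.

2240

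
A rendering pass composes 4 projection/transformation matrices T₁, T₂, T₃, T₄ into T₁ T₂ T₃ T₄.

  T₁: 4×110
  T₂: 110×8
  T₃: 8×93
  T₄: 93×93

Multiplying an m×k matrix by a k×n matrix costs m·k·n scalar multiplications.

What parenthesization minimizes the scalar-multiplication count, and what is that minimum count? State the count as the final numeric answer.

Adjacent pairs: T₁T₂ = 4·110·8 = 3520; T₂T₃ = 110·8·93 = 81840; T₃T₄ = 8·93·93 = 69192.
Length 3: T₁..T₃: k=1: 0+81840+4·110·93=122760; k=2: 3520+0+4·8·93=6496 → min 6496 | T₂..T₄: k=2: 0+69192+110·8·93=151032; k=3: 81840+0+110·93·93=1033230 → min 151032.
Length 4: T₁..T₄: k=1: 0+151032+4·110·93=191952; k=2: 3520+69192+4·8·93=75688; k=3: 6496+0+4·93·93=41092 → min 41092.
Optimal parenthesization: (((T₁ T₂) T₃) T₄) with cost 41092.

41092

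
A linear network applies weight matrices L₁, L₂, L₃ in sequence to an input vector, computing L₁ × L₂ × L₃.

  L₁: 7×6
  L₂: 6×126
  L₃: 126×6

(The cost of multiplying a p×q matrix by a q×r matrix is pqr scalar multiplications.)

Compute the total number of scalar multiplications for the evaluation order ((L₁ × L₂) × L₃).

10584

(L₁ × L₂): 7×6 by 6×126 → 7×126, cost 7·6·126 = 5292
((L₁ × L₂) × L₃): 7×126 by 126×6 → 7×6, cost 7·126·6 = 5292; cumulative 10584
Total: 10584 scalar multiplications.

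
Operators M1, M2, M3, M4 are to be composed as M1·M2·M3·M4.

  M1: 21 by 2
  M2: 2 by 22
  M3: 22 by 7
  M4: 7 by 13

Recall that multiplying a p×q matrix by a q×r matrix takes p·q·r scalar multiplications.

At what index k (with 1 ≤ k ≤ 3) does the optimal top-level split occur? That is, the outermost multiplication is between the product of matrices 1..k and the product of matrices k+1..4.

Adjacent pairs: M1M2 = 21·2·22 = 924; M2M3 = 2·22·7 = 308; M3M4 = 22·7·13 = 2002.
Length 3: M1..M3: k=1: 0+308+21·2·7=602; k=2: 924+0+21·22·7=4158 → min 602 | M2..M4: k=2: 0+2002+2·22·13=2574; k=3: 308+0+2·7·13=490 → min 490.
Top-level splits: k=1: (M1..M1)·(M2..M4) → 0+490+21·2·13 = 1036; k=2: (M1..M2)·(M3..M4) → 924+2002+21·22·13 = 8932; k=3: (M1..M3)·(M4..M4) → 602+0+21·7·13 = 2513.
Best split is after M1, i.e. k = 1.

1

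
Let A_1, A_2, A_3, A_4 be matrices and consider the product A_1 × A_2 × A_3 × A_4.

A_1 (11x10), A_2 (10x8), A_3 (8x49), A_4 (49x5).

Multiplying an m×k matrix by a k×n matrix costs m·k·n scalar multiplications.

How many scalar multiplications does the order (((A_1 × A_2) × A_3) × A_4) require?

7887

(A_1 × A_2): 11×10 by 10×8 → 11×8, cost 11·10·8 = 880
((A_1 × A_2) × A_3): 11×8 by 8×49 → 11×49, cost 11·8·49 = 4312; cumulative 5192
(((A_1 × A_2) × A_3) × A_4): 11×49 by 49×5 → 11×5, cost 11·49·5 = 2695; cumulative 7887
Total: 7887 scalar multiplications.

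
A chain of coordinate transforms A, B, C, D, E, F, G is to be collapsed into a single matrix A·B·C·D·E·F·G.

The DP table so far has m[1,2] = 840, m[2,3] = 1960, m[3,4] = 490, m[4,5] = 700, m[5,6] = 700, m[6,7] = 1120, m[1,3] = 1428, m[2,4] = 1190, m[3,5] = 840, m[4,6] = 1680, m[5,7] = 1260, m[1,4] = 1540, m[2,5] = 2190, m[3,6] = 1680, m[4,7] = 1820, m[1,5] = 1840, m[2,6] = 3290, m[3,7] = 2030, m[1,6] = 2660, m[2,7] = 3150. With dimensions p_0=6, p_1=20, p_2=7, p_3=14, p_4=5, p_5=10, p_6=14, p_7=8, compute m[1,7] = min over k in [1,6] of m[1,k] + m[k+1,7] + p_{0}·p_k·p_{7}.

3040

m[1,7] = min over k∈[1,6] of m[1,k]+m[k+1,7]+p_{0}·p_k·p_{7}.
k=1: 0 + 3150 + 6·20·8 = 4110; k=2: 840 + 2030 + 6·7·8 = 3206; k=3: 1428 + 1820 + 6·14·8 = 3920; k=4: 1540 + 1260 + 6·5·8 = 3040; k=5: 1840 + 1120 + 6·10·8 = 3440; k=6: 2660 + 0 + 6·14·8 = 3332.
Minimum: 3040 at k=4.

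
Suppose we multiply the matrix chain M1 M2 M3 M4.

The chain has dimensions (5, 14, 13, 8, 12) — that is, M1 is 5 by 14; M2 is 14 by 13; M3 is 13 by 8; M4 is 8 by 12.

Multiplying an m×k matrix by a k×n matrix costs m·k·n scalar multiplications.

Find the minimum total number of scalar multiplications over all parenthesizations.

1910

Adjacent pairs: M1M2 = 5·14·13 = 910; M2M3 = 14·13·8 = 1456; M3M4 = 13·8·12 = 1248.
Length 3: M1..M3: k=1: 0+1456+5·14·8=2016; k=2: 910+0+5·13·8=1430 → min 1430 | M2..M4: k=2: 0+1248+14·13·12=3432; k=3: 1456+0+14·8·12=2800 → min 2800.
Length 4: M1..M4: k=1: 0+2800+5·14·12=3640; k=2: 910+1248+5·13·12=2938; k=3: 1430+0+5·8·12=1910 → min 1910.
Optimal order: (((M1 M2) M3) M4) with cost 1910.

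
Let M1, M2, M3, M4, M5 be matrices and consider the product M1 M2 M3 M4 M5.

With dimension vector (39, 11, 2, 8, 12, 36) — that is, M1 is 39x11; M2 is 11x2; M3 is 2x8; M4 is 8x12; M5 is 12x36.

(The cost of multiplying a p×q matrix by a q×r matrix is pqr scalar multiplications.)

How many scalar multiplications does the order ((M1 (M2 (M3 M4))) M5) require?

22452

(M3 M4): 2×8 by 8×12 → 2×12, cost 2·8·12 = 192
(M2 (M3 M4)): 11×2 by 2×12 → 11×12, cost 11·2·12 = 264; cumulative 456
(M1 (M2 (M3 M4))): 39×11 by 11×12 → 39×12, cost 39·11·12 = 5148; cumulative 5604
((M1 (M2 (M3 M4))) M5): 39×12 by 12×36 → 39×36, cost 39·12·36 = 16848; cumulative 22452
Total: 22452 scalar multiplications.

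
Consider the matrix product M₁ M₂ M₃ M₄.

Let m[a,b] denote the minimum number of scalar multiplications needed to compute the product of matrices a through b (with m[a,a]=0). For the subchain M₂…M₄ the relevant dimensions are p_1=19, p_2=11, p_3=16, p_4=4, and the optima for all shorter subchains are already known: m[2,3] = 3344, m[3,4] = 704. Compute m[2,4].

m[2,4] = min over k∈[2,3] of m[2,k]+m[k+1,4]+p_{1}·p_k·p_{4}.
k=2: 0 + 704 + 19·11·4 = 1540; k=3: 3344 + 0 + 19·16·4 = 4560.
Minimum: 1540 at k=2.

1540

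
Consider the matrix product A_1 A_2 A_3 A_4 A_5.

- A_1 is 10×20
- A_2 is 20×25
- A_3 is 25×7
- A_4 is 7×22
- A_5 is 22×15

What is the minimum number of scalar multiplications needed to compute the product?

8260

Adjacent pairs: A_1A_2 = 10·20·25 = 5000; A_2A_3 = 20·25·7 = 3500; A_3A_4 = 25·7·22 = 3850; A_4A_5 = 7·22·15 = 2310.
Length 3: A_1..A_3: k=1: 0+3500+10·20·7=4900; k=2: 5000+0+10·25·7=6750 → min 4900 | A_2..A_4: k=2: 0+3850+20·25·22=14850; k=3: 3500+0+20·7·22=6580 → min 6580 | A_3..A_5: k=3: 0+2310+25·7·15=4935; k=4: 3850+0+25·22·15=12100 → min 4935.
Length 4: A_1..A_4: k=1: 0+6580+10·20·22=10980; k=2: 5000+3850+10·25·22=14350; k=3: 4900+0+10·7·22=6440 → min 6440 | A_2..A_5: k=2: 0+4935+20·25·15=12435; k=3: 3500+2310+20·7·15=7910; k=4: 6580+0+20·22·15=13180 → min 7910.
Length 5: A_1..A_5: k=1: 0+7910+10·20·15=10910; k=2: 5000+4935+10·25·15=13685; k=3: 4900+2310+10·7·15=8260; k=4: 6440+0+10·22·15=9740 → min 8260.
Optimal order: ((A_1 (A_2 A_3)) (A_4 A_5)) with cost 8260.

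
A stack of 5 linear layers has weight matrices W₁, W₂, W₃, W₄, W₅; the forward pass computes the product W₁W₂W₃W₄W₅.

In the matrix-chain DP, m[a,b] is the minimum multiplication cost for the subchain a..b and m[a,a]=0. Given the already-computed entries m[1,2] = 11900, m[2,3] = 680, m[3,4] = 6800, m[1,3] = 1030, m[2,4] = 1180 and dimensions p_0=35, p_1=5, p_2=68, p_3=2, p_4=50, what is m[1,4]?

4530

m[1,4] = min over k∈[1,3] of m[1,k]+m[k+1,4]+p_{0}·p_k·p_{4}.
k=1: 0 + 1180 + 35·5·50 = 9930; k=2: 11900 + 6800 + 35·68·50 = 137700; k=3: 1030 + 0 + 35·2·50 = 4530.
Minimum: 4530 at k=3.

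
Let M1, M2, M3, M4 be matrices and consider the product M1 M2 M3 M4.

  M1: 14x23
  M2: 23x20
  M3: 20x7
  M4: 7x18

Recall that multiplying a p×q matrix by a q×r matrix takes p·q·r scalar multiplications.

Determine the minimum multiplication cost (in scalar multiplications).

Adjacent pairs: M1M2 = 14·23·20 = 6440; M2M3 = 23·20·7 = 3220; M3M4 = 20·7·18 = 2520.
Length 3: M1..M3: k=1: 0+3220+14·23·7=5474; k=2: 6440+0+14·20·7=8400 → min 5474 | M2..M4: k=2: 0+2520+23·20·18=10800; k=3: 3220+0+23·7·18=6118 → min 6118.
Length 4: M1..M4: k=1: 0+6118+14·23·18=11914; k=2: 6440+2520+14·20·18=14000; k=3: 5474+0+14·7·18=7238 → min 7238.
Optimal order: ((M1 (M2 M3)) M4) with cost 7238.

7238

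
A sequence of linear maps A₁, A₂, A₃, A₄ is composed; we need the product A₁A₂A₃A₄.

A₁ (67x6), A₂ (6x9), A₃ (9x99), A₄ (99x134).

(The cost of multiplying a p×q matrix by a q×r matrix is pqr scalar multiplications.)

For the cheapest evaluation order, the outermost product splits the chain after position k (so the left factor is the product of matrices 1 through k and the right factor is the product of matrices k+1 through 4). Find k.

1

Adjacent pairs: A₁A₂ = 67·6·9 = 3618; A₂A₃ = 6·9·99 = 5346; A₃A₄ = 9·99·134 = 119394.
Length 3: A₁..A₃: k=1: 0+5346+67·6·99=45144; k=2: 3618+0+67·9·99=63315 → min 45144 | A₂..A₄: k=2: 0+119394+6·9·134=126630; k=3: 5346+0+6·99·134=84942 → min 84942.
Top-level splits: k=1: (A₁..A₁)·(A₂..A₄) → 0+84942+67·6·134 = 138810; k=2: (A₁..A₂)·(A₃..A₄) → 3618+119394+67·9·134 = 203814; k=3: (A₁..A₃)·(A₄..A₄) → 45144+0+67·99·134 = 933966.
Best split is after A₁, i.e. k = 1.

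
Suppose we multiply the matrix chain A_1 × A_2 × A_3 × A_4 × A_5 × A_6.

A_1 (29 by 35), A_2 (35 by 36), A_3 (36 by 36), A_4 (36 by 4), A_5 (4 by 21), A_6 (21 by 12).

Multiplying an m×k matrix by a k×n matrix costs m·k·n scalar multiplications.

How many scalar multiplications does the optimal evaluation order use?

Adjacent pairs: A_1A_2 = 29·35·36 = 36540; A_2A_3 = 35·36·36 = 45360; A_3A_4 = 36·36·4 = 5184; A_4A_5 = 36·4·21 = 3024; A_5A_6 = 4·21·12 = 1008.
Length 3: A_1..A_3: k=1: 0+45360+29·35·36=81900; k=2: 36540+0+29·36·36=74124 → min 74124 | A_2..A_4: k=2: 0+5184+35·36·4=10224; k=3: 45360+0+35·36·4=50400 → min 10224 | A_3..A_5: k=3: 0+3024+36·36·21=30240; k=4: 5184+0+36·4·21=8208 → min 8208 | A_4..A_6: k=4: 0+1008+36·4·12=2736; k=5: 3024+0+36·21·12=12096 → min 2736.
Length 4: A_1..A_4: k=1: 0+10224+29·35·4=14284; k=2: 36540+5184+29·36·4=45900; k=3: 74124+0+29·36·4=78300 → min 14284 | A_2..A_5: k=2: 0+8208+35·36·21=34668; k=3: 45360+3024+35·36·21=74844; k=4: 10224+0+35·4·21=13164 → min 13164 | A_3..A_6: k=3: 0+2736+36·36·12=18288; k=4: 5184+1008+36·4·12=7920; k=5: 8208+0+36·21·12=17280 → min 7920.
Length 5: A_1..A_5: k=1: 0+13164+29·35·21=34479; k=2: 36540+8208+29·36·21=66672; k=3: 74124+3024+29·36·21=99072; k=4: 14284+0+29·4·21=16720 → min 16720 | A_2..A_6: k=2: 0+7920+35·36·12=23040; k=3: 45360+2736+35·36·12=63216; k=4: 10224+1008+35·4·12=12912; k=5: 13164+0+35·21·12=21984 → min 12912.
Length 6: A_1..A_6: k=1: 0+12912+29·35·12=25092; k=2: 36540+7920+29·36·12=56988; k=3: 74124+2736+29·36·12=89388; k=4: 14284+1008+29·4·12=16684; k=5: 16720+0+29·21·12=24028 → min 16684.
Optimal order: ((A_1 × (A_2 × (A_3 × A_4))) × (A_5 × A_6)) with cost 16684.

16684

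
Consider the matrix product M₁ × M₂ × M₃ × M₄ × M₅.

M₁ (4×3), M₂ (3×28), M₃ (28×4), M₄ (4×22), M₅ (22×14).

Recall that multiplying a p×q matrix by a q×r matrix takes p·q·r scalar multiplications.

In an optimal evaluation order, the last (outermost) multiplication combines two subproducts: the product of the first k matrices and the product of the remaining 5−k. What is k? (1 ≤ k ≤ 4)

Adjacent pairs: M₁M₂ = 4·3·28 = 336; M₂M₃ = 3·28·4 = 336; M₃M₄ = 28·4·22 = 2464; M₄M₅ = 4·22·14 = 1232.
Length 3: M₁..M₃: k=1: 0+336+4·3·4=384; k=2: 336+0+4·28·4=784 → min 384 | M₂..M₄: k=2: 0+2464+3·28·22=4312; k=3: 336+0+3·4·22=600 → min 600 | M₃..M₅: k=3: 0+1232+28·4·14=2800; k=4: 2464+0+28·22·14=11088 → min 2800.
Length 4: M₁..M₄: k=1: 0+600+4·3·22=864; k=2: 336+2464+4·28·22=5264; k=3: 384+0+4·4·22=736 → min 736 | M₂..M₅: k=2: 0+2800+3·28·14=3976; k=3: 336+1232+3·4·14=1736; k=4: 600+0+3·22·14=1524 → min 1524.
Top-level splits: k=1: (M₁..M₁)·(M₂..M₅) → 0+1524+4·3·14 = 1692; k=2: (M₁..M₂)·(M₃..M₅) → 336+2800+4·28·14 = 4704; k=3: (M₁..M₃)·(M₄..M₅) → 384+1232+4·4·14 = 1840; k=4: (M₁..M₄)·(M₅..M₅) → 736+0+4·22·14 = 1968.
Best split is after M₁, i.e. k = 1.

1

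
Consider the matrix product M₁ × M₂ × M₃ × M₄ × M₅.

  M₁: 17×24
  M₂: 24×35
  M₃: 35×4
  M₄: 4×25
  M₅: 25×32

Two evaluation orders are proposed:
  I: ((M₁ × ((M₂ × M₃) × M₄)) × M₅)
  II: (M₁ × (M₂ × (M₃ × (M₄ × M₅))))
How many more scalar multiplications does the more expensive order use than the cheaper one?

Order I = ((M₁ × ((M₂ × M₃) × M₄)) × M₅): (M₂ × M₃): 24×35 by 35×4 → 24×4, cost 24·35·4 = 3360; ((M₂ × M₃) × M₄): 24×4 by 4×25 → 24×25, cost 24·4·25 = 2400; cumulative 5760; (M₁ × ((M₂ × M₃) × M₄)): 17×24 by 24×25 → 17×25, cost 17·24·25 = 10200; cumulative 15960; ((M₁ × ((M₂ × M₃) × M₄)) × M₅): 17×25 by 25×32 → 17×32, cost 17·25·32 = 13600; cumulative 29560. Total 29560.
Order II = (M₁ × (M₂ × (M₃ × (M₄ × M₅)))): (M₄ × M₅): 4×25 by 25×32 → 4×32, cost 4·25·32 = 3200; (M₃ × (M₄ × M₅)): 35×4 by 4×32 → 35×32, cost 35·4·32 = 4480; cumulative 7680; (M₂ × (M₃ × (M₄ × M₅))): 24×35 by 35×32 → 24×32, cost 24·35·32 = 26880; cumulative 34560; (M₁ × (M₂ × (M₃ × (M₄ × M₅)))): 17×24 by 24×32 → 17×32, cost 17·24·32 = 13056; cumulative 47616. Total 47616.
Difference: |29560 − 47616| = 18056.

18056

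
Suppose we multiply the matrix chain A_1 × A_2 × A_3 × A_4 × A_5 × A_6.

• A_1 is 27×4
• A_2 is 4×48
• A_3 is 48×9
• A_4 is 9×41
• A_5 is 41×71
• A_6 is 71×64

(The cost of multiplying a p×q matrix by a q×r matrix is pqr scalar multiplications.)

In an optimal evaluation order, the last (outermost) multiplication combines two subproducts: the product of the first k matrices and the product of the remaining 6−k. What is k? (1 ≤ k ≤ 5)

1

Adjacent pairs: A_1A_2 = 27·4·48 = 5184; A_2A_3 = 4·48·9 = 1728; A_3A_4 = 48·9·41 = 17712; A_4A_5 = 9·41·71 = 26199; A_5A_6 = 41·71·64 = 186304.
Length 3: A_1..A_3: k=1: 0+1728+27·4·9=2700; k=2: 5184+0+27·48·9=16848 → min 2700 | A_2..A_4: k=2: 0+17712+4·48·41=25584; k=3: 1728+0+4·9·41=3204 → min 3204 | A_3..A_5: k=3: 0+26199+48·9·71=56871; k=4: 17712+0+48·41·71=157440 → min 56871 | A_4..A_6: k=4: 0+186304+9·41·64=209920; k=5: 26199+0+9·71·64=67095 → min 67095.
Length 4: A_1..A_4: k=1: 0+3204+27·4·41=7632; k=2: 5184+17712+27·48·41=76032; k=3: 2700+0+27·9·41=12663 → min 7632 | A_2..A_5: k=2: 0+56871+4·48·71=70503; k=3: 1728+26199+4·9·71=30483; k=4: 3204+0+4·41·71=14848 → min 14848 | A_3..A_6: k=3: 0+67095+48·9·64=94743; k=4: 17712+186304+48·41·64=329968; k=5: 56871+0+48·71·64=274983 → min 94743.
Length 5: A_1..A_5: k=1: 0+14848+27·4·71=22516; k=2: 5184+56871+27·48·71=154071; k=3: 2700+26199+27·9·71=46152; k=4: 7632+0+27·41·71=86229 → min 22516 | A_2..A_6: k=2: 0+94743+4·48·64=107031; k=3: 1728+67095+4·9·64=71127; k=4: 3204+186304+4·41·64=200004; k=5: 14848+0+4·71·64=33024 → min 33024.
Top-level splits: k=1: (A_1..A_1)·(A_2..A_6) → 0+33024+27·4·64 = 39936; k=2: (A_1..A_2)·(A_3..A_6) → 5184+94743+27·48·64 = 182871; k=3: (A_1..A_3)·(A_4..A_6) → 2700+67095+27·9·64 = 85347; k=4: (A_1..A_4)·(A_5..A_6) → 7632+186304+27·41·64 = 264784; k=5: (A_1..A_5)·(A_6..A_6) → 22516+0+27·71·64 = 145204.
Best split is after A_1, i.e. k = 1.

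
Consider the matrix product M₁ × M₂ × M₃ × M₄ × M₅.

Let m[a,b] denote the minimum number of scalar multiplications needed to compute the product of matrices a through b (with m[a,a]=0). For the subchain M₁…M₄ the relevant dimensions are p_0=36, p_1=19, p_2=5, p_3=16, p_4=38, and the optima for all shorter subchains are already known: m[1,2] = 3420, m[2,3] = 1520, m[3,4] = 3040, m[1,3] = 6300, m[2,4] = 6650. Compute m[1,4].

13300

m[1,4] = min over k∈[1,3] of m[1,k]+m[k+1,4]+p_{0}·p_k·p_{4}.
k=1: 0 + 6650 + 36·19·38 = 32642; k=2: 3420 + 3040 + 36·5·38 = 13300; k=3: 6300 + 0 + 36·16·38 = 28188.
Minimum: 13300 at k=2.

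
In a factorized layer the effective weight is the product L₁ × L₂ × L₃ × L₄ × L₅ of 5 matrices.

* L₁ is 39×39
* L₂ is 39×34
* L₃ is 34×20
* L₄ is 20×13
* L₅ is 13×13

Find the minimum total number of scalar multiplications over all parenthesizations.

Adjacent pairs: L₁L₂ = 39·39·34 = 51714; L₂L₃ = 39·34·20 = 26520; L₃L₄ = 34·20·13 = 8840; L₄L₅ = 20·13·13 = 3380.
Length 3: L₁..L₃: k=1: 0+26520+39·39·20=56940; k=2: 51714+0+39·34·20=78234 → min 56940 | L₂..L₄: k=2: 0+8840+39·34·13=26078; k=3: 26520+0+39·20·13=36660 → min 26078 | L₃..L₅: k=3: 0+3380+34·20·13=12220; k=4: 8840+0+34·13·13=14586 → min 12220.
Length 4: L₁..L₄: k=1: 0+26078+39·39·13=45851; k=2: 51714+8840+39·34·13=77792; k=3: 56940+0+39·20·13=67080 → min 45851 | L₂..L₅: k=2: 0+12220+39·34·13=29458; k=3: 26520+3380+39·20·13=40040; k=4: 26078+0+39·13·13=32669 → min 29458.
Length 5: L₁..L₅: k=1: 0+29458+39·39·13=49231; k=2: 51714+12220+39·34·13=81172; k=3: 56940+3380+39·20·13=70460; k=4: 45851+0+39·13·13=52442 → min 49231.
Optimal order: (L₁ × (L₂ × (L₃ × (L₄ × L₅)))) with cost 49231.

49231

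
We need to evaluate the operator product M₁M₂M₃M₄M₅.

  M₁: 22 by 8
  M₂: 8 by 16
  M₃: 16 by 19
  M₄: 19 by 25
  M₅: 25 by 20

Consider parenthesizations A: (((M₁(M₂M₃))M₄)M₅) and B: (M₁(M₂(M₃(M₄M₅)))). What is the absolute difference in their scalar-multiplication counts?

5566

Order A = (((M₁(M₂M₃))M₄)M₅): (M₂M₃): 8×16 by 16×19 → 8×19, cost 8·16·19 = 2432; (M₁(M₂M₃)): 22×8 by 8×19 → 22×19, cost 22·8·19 = 3344; cumulative 5776; ((M₁(M₂M₃))M₄): 22×19 by 19×25 → 22×25, cost 22·19·25 = 10450; cumulative 16226; (((M₁(M₂M₃))M₄)M₅): 22×25 by 25×20 → 22×20, cost 22·25·20 = 11000; cumulative 27226. Total 27226.
Order B = (M₁(M₂(M₃(M₄M₅)))): (M₄M₅): 19×25 by 25×20 → 19×20, cost 19·25·20 = 9500; (M₃(M₄M₅)): 16×19 by 19×20 → 16×20, cost 16·19·20 = 6080; cumulative 15580; (M₂(M₃(M₄M₅))): 8×16 by 16×20 → 8×20, cost 8·16·20 = 2560; cumulative 18140; (M₁(M₂(M₃(M₄M₅)))): 22×8 by 8×20 → 22×20, cost 22·8·20 = 3520; cumulative 21660. Total 21660.
Difference: |27226 − 21660| = 5566.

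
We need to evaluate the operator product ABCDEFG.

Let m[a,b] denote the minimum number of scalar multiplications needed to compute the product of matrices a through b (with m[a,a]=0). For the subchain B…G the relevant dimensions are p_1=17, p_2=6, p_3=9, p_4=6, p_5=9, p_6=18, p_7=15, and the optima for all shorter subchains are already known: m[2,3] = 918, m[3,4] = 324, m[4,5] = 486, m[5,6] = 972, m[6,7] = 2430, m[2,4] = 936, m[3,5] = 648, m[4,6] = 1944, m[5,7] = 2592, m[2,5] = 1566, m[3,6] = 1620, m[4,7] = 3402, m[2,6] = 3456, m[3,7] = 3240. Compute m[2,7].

m[2,7] = min over k∈[2,6] of m[2,k]+m[k+1,7]+p_{1}·p_k·p_{7}.
k=2: 0 + 3240 + 17·6·15 = 4770; k=3: 918 + 3402 + 17·9·15 = 6615; k=4: 936 + 2592 + 17·6·15 = 5058; k=5: 1566 + 2430 + 17·9·15 = 6291; k=6: 3456 + 0 + 17·18·15 = 8046.
Minimum: 4770 at k=2.

4770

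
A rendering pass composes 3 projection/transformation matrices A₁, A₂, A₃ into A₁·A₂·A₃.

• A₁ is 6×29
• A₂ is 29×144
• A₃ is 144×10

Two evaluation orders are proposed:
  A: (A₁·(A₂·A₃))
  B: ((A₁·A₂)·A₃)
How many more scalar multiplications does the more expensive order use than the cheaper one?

9804

Order A = (A₁·(A₂·A₃)): (A₂·A₃): 29×144 by 144×10 → 29×10, cost 29·144·10 = 41760; (A₁·(A₂·A₃)): 6×29 by 29×10 → 6×10, cost 6·29·10 = 1740; cumulative 43500. Total 43500.
Order B = ((A₁·A₂)·A₃): (A₁·A₂): 6×29 by 29×144 → 6×144, cost 6·29·144 = 25056; ((A₁·A₂)·A₃): 6×144 by 144×10 → 6×10, cost 6·144·10 = 8640; cumulative 33696. Total 33696.
Difference: |43500 − 33696| = 9804.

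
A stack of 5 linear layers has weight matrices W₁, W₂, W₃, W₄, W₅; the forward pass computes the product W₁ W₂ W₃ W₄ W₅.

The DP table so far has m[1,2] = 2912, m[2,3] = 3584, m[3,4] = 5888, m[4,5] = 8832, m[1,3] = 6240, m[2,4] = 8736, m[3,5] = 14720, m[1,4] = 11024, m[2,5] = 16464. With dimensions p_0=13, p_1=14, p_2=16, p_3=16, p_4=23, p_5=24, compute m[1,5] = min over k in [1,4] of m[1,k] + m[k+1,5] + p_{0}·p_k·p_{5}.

18200

m[1,5] = min over k∈[1,4] of m[1,k]+m[k+1,5]+p_{0}·p_k·p_{5}.
k=1: 0 + 16464 + 13·14·24 = 20832; k=2: 2912 + 14720 + 13·16·24 = 22624; k=3: 6240 + 8832 + 13·16·24 = 20064; k=4: 11024 + 0 + 13·23·24 = 18200.
Minimum: 18200 at k=4.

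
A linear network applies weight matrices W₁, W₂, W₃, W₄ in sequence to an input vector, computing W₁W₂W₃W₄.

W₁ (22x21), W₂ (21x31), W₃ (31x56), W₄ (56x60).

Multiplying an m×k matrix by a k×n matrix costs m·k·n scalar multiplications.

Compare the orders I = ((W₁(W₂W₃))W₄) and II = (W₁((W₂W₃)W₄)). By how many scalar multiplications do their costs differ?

Order I = ((W₁(W₂W₃))W₄): (W₂W₃): 21×31 by 31×56 → 21×56, cost 21·31·56 = 36456; (W₁(W₂W₃)): 22×21 by 21×56 → 22×56, cost 22·21·56 = 25872; cumulative 62328; ((W₁(W₂W₃))W₄): 22×56 by 56×60 → 22×60, cost 22·56·60 = 73920; cumulative 136248. Total 136248.
Order II = (W₁((W₂W₃)W₄)): (W₂W₃): 21×31 by 31×56 → 21×56, cost 21·31·56 = 36456; ((W₂W₃)W₄): 21×56 by 56×60 → 21×60, cost 21·56·60 = 70560; cumulative 107016; (W₁((W₂W₃)W₄)): 22×21 by 21×60 → 22×60, cost 22·21·60 = 27720; cumulative 134736. Total 134736.
Difference: |136248 − 134736| = 1512.

1512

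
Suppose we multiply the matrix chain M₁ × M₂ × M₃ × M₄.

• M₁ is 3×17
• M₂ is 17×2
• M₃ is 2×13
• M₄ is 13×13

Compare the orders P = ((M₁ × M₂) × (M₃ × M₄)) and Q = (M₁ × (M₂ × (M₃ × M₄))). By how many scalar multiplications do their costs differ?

925

Order P = ((M₁ × M₂) × (M₃ × M₄)): (M₁ × M₂): 3×17 by 17×2 → 3×2, cost 3·17·2 = 102; (M₃ × M₄): 2×13 by 13×13 → 2×13, cost 2·13·13 = 338; ((M₁ × M₂) × (M₃ × M₄)): 3×2 by 2×13 → 3×13, cost 3·2·13 = 78; cumulative 518. Total 518.
Order Q = (M₁ × (M₂ × (M₃ × M₄))): (M₃ × M₄): 2×13 by 13×13 → 2×13, cost 2·13·13 = 338; (M₂ × (M₃ × M₄)): 17×2 by 2×13 → 17×13, cost 17·2·13 = 442; cumulative 780; (M₁ × (M₂ × (M₃ × M₄))): 3×17 by 17×13 → 3×13, cost 3·17·13 = 663; cumulative 1443. Total 1443.
Difference: |518 − 1443| = 925.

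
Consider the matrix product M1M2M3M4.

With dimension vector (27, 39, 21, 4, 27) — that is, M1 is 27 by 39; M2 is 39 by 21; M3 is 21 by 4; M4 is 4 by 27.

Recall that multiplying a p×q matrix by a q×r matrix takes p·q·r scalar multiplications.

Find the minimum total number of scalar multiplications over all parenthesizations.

10404

Adjacent pairs: M1M2 = 27·39·21 = 22113; M2M3 = 39·21·4 = 3276; M3M4 = 21·4·27 = 2268.
Length 3: M1..M3: k=1: 0+3276+27·39·4=7488; k=2: 22113+0+27·21·4=24381 → min 7488 | M2..M4: k=2: 0+2268+39·21·27=24381; k=3: 3276+0+39·4·27=7488 → min 7488.
Length 4: M1..M4: k=1: 0+7488+27·39·27=35919; k=2: 22113+2268+27·21·27=39690; k=3: 7488+0+27·4·27=10404 → min 10404.
Optimal order: ((M1(M2M3))M4) with cost 10404.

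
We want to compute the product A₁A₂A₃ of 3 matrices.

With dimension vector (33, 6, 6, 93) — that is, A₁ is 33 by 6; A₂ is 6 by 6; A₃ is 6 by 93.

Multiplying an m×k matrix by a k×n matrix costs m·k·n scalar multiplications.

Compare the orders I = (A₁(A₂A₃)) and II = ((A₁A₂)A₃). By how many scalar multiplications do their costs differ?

Order I = (A₁(A₂A₃)): (A₂A₃): 6×6 by 6×93 → 6×93, cost 6·6·93 = 3348; (A₁(A₂A₃)): 33×6 by 6×93 → 33×93, cost 33·6·93 = 18414; cumulative 21762. Total 21762.
Order II = ((A₁A₂)A₃): (A₁A₂): 33×6 by 6×6 → 33×6, cost 33·6·6 = 1188; ((A₁A₂)A₃): 33×6 by 6×93 → 33×93, cost 33·6·93 = 18414; cumulative 19602. Total 19602.
Difference: |21762 − 19602| = 2160.

2160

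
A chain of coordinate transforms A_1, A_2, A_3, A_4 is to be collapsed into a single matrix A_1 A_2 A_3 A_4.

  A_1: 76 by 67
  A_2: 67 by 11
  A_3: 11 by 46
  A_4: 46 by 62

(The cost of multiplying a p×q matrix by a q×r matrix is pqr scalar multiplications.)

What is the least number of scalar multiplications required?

Adjacent pairs: A_1A_2 = 76·67·11 = 56012; A_2A_3 = 67·11·46 = 33902; A_3A_4 = 11·46·62 = 31372.
Length 3: A_1..A_3: k=1: 0+33902+76·67·46=268134; k=2: 56012+0+76·11·46=94468 → min 94468 | A_2..A_4: k=2: 0+31372+67·11·62=77066; k=3: 33902+0+67·46·62=224986 → min 77066.
Length 4: A_1..A_4: k=1: 0+77066+76·67·62=392770; k=2: 56012+31372+76·11·62=139216; k=3: 94468+0+76·46·62=311220 → min 139216.
Optimal order: ((A_1 A_2) (A_3 A_4)) with cost 139216.

139216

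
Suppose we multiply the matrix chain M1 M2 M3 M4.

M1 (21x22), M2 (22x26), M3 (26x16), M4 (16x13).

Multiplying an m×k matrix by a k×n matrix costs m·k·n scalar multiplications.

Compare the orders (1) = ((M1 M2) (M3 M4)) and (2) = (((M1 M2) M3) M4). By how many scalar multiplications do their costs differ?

Order (1) = ((M1 M2) (M3 M4)): (M1 M2): 21×22 by 22×26 → 21×26, cost 21·22·26 = 12012; (M3 M4): 26×16 by 16×13 → 26×13, cost 26·16·13 = 5408; ((M1 M2) (M3 M4)): 21×26 by 26×13 → 21×13, cost 21·26·13 = 7098; cumulative 24518. Total 24518.
Order (2) = (((M1 M2) M3) M4): (M1 M2): 21×22 by 22×26 → 21×26, cost 21·22·26 = 12012; ((M1 M2) M3): 21×26 by 26×16 → 21×16, cost 21·26·16 = 8736; cumulative 20748; (((M1 M2) M3) M4): 21×16 by 16×13 → 21×13, cost 21·16·13 = 4368; cumulative 25116. Total 25116.
Difference: |24518 − 25116| = 598.

598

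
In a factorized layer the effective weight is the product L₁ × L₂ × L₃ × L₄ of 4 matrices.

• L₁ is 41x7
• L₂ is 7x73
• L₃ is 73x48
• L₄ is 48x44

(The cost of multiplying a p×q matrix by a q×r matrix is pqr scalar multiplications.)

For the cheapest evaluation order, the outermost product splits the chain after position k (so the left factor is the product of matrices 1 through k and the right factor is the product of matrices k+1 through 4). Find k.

Adjacent pairs: L₁L₂ = 41·7·73 = 20951; L₂L₃ = 7·73·48 = 24528; L₃L₄ = 73·48·44 = 154176.
Length 3: L₁..L₃: k=1: 0+24528+41·7·48=38304; k=2: 20951+0+41·73·48=164615 → min 38304 | L₂..L₄: k=2: 0+154176+7·73·44=176660; k=3: 24528+0+7·48·44=39312 → min 39312.
Top-level splits: k=1: (L₁..L₁)·(L₂..L₄) → 0+39312+41·7·44 = 51940; k=2: (L₁..L₂)·(L₃..L₄) → 20951+154176+41·73·44 = 306819; k=3: (L₁..L₃)·(L₄..L₄) → 38304+0+41·48·44 = 124896.
Best split is after L₁, i.e. k = 1.

1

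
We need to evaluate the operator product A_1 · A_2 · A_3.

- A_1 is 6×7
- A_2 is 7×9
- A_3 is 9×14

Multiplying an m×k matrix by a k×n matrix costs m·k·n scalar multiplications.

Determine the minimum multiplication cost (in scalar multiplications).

Order (A_1 · (A_2 · A_3)): (A_2 · A_3): 7×9 by 9×14 → 7×14, cost 7·9·14 = 882; (A_1 · (A_2 · A_3)): 6×7 by 7×14 → 6×14, cost 6·7·14 = 588; cumulative 1470. Total 1470.
Order ((A_1 · A_2) · A_3): (A_1 · A_2): 6×7 by 7×9 → 6×9, cost 6·7·9 = 378; ((A_1 · A_2) · A_3): 6×9 by 9×14 → 6×14, cost 6·9·14 = 756; cumulative 1134. Total 1134.
Minimum: 1134.

1134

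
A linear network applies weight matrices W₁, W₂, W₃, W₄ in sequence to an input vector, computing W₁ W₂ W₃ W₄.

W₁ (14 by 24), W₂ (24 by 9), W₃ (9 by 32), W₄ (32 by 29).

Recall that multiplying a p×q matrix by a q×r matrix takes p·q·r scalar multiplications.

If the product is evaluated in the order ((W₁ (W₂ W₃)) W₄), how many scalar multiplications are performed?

30656

(W₂ W₃): 24×9 by 9×32 → 24×32, cost 24·9·32 = 6912
(W₁ (W₂ W₃)): 14×24 by 24×32 → 14×32, cost 14·24·32 = 10752; cumulative 17664
((W₁ (W₂ W₃)) W₄): 14×32 by 32×29 → 14×29, cost 14·32·29 = 12992; cumulative 30656
Total: 30656 scalar multiplications.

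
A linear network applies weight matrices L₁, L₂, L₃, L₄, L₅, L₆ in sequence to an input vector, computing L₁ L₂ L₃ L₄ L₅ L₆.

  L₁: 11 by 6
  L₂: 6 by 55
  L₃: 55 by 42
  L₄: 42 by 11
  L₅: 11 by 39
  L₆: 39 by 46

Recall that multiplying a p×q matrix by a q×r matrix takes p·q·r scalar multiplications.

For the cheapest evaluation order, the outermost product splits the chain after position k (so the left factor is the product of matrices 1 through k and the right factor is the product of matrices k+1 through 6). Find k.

Adjacent pairs: L₁L₂ = 11·6·55 = 3630; L₂L₃ = 6·55·42 = 13860; L₃L₄ = 55·42·11 = 25410; L₄L₅ = 42·11·39 = 18018; L₅L₆ = 11·39·46 = 19734.
Length 3: L₁..L₃: k=1: 0+13860+11·6·42=16632; k=2: 3630+0+11·55·42=29040 → min 16632 | L₂..L₄: k=2: 0+25410+6·55·11=29040; k=3: 13860+0+6·42·11=16632 → min 16632 | L₃..L₅: k=3: 0+18018+55·42·39=108108; k=4: 25410+0+55·11·39=49005 → min 49005 | L₄..L₆: k=4: 0+19734+42·11·46=40986; k=5: 18018+0+42·39·46=93366 → min 40986.
Length 4: L₁..L₄: k=1: 0+16632+11·6·11=17358; k=2: 3630+25410+11·55·11=35695; k=3: 16632+0+11·42·11=21714 → min 17358 | L₂..L₅: k=2: 0+49005+6·55·39=61875; k=3: 13860+18018+6·42·39=41706; k=4: 16632+0+6·11·39=19206 → min 19206 | L₃..L₆: k=3: 0+40986+55·42·46=147246; k=4: 25410+19734+55·11·46=72974; k=5: 49005+0+55·39·46=147675 → min 72974.
Length 5: L₁..L₅: k=1: 0+19206+11·6·39=21780; k=2: 3630+49005+11·55·39=76230; k=3: 16632+18018+11·42·39=52668; k=4: 17358+0+11·11·39=22077 → min 21780 | L₂..L₆: k=2: 0+72974+6·55·46=88154; k=3: 13860+40986+6·42·46=66438; k=4: 16632+19734+6·11·46=39402; k=5: 19206+0+6·39·46=29970 → min 29970.
Top-level splits: k=1: (L₁..L₁)·(L₂..L₆) → 0+29970+11·6·46 = 33006; k=2: (L₁..L₂)·(L₃..L₆) → 3630+72974+11·55·46 = 104434; k=3: (L₁..L₃)·(L₄..L₆) → 16632+40986+11·42·46 = 78870; k=4: (L₁..L₄)·(L₅..L₆) → 17358+19734+11·11·46 = 42658; k=5: (L₁..L₅)·(L₆..L₆) → 21780+0+11·39·46 = 41514.
Best split is after L₁, i.e. k = 1.

1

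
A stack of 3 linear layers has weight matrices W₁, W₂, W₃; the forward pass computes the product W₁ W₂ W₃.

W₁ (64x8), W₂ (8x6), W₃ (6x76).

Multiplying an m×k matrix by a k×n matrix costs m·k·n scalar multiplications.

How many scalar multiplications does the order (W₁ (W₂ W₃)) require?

42560

(W₂ W₃): 8×6 by 6×76 → 8×76, cost 8·6·76 = 3648
(W₁ (W₂ W₃)): 64×8 by 8×76 → 64×76, cost 64·8·76 = 38912; cumulative 42560
Total: 42560 scalar multiplications.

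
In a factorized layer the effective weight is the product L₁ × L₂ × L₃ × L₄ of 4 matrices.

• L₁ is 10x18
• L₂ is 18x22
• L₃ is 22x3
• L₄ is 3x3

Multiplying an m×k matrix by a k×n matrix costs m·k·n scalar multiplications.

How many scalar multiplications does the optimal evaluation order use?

1818

Adjacent pairs: L₁L₂ = 10·18·22 = 3960; L₂L₃ = 18·22·3 = 1188; L₃L₄ = 22·3·3 = 198.
Length 3: L₁..L₃: k=1: 0+1188+10·18·3=1728; k=2: 3960+0+10·22·3=4620 → min 1728 | L₂..L₄: k=2: 0+198+18·22·3=1386; k=3: 1188+0+18·3·3=1350 → min 1350.
Length 4: L₁..L₄: k=1: 0+1350+10·18·3=1890; k=2: 3960+198+10·22·3=4818; k=3: 1728+0+10·3·3=1818 → min 1818.
Optimal order: ((L₁ × (L₂ × L₃)) × L₄) with cost 1818.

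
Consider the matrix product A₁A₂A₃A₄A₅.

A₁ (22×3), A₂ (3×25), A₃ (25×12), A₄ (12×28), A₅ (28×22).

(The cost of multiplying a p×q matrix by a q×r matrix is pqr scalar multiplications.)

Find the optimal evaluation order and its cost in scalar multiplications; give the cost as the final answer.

5208

Adjacent pairs: A₁A₂ = 22·3·25 = 1650; A₂A₃ = 3·25·12 = 900; A₃A₄ = 25·12·28 = 8400; A₄A₅ = 12·28·22 = 7392.
Length 3: A₁..A₃: k=1: 0+900+22·3·12=1692; k=2: 1650+0+22·25·12=8250 → min 1692 | A₂..A₄: k=2: 0+8400+3·25·28=10500; k=3: 900+0+3·12·28=1908 → min 1908 | A₃..A₅: k=3: 0+7392+25·12·22=13992; k=4: 8400+0+25·28·22=23800 → min 13992.
Length 4: A₁..A₄: k=1: 0+1908+22·3·28=3756; k=2: 1650+8400+22·25·28=25450; k=3: 1692+0+22·12·28=9084 → min 3756 | A₂..A₅: k=2: 0+13992+3·25·22=15642; k=3: 900+7392+3·12·22=9084; k=4: 1908+0+3·28·22=3756 → min 3756.
Length 5: A₁..A₅: k=1: 0+3756+22·3·22=5208; k=2: 1650+13992+22·25·22=27742; k=3: 1692+7392+22·12·22=14892; k=4: 3756+0+22·28·22=17308 → min 5208.
Optimal parenthesization: (A₁(((A₂A₃)A₄)A₅)) with cost 5208.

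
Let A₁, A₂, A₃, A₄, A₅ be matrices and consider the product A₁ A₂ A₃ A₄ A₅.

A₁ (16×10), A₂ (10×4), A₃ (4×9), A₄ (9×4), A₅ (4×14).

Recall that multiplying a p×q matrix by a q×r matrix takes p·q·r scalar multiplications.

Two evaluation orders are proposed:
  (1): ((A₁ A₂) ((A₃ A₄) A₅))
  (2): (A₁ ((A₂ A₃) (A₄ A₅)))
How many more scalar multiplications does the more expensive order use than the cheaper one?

2460

Order (1) = ((A₁ A₂) ((A₃ A₄) A₅)): (A₁ A₂): 16×10 by 10×4 → 16×4, cost 16·10·4 = 640; (A₃ A₄): 4×9 by 9×4 → 4×4, cost 4·9·4 = 144; ((A₃ A₄) A₅): 4×4 by 4×14 → 4×14, cost 4·4·14 = 224; cumulative 368; ((A₁ A₂) ((A₃ A₄) A₅)): 16×4 by 4×14 → 16×14, cost 16·4·14 = 896; cumulative 1904. Total 1904.
Order (2) = (A₁ ((A₂ A₃) (A₄ A₅))): (A₂ A₃): 10×4 by 4×9 → 10×9, cost 10·4·9 = 360; (A₄ A₅): 9×4 by 4×14 → 9×14, cost 9·4·14 = 504; ((A₂ A₃) (A₄ A₅)): 10×9 by 9×14 → 10×14, cost 10·9·14 = 1260; cumulative 2124; (A₁ ((A₂ A₃) (A₄ A₅))): 16×10 by 10×14 → 16×14, cost 16·10·14 = 2240; cumulative 4364. Total 4364.
Difference: |1904 − 4364| = 2460.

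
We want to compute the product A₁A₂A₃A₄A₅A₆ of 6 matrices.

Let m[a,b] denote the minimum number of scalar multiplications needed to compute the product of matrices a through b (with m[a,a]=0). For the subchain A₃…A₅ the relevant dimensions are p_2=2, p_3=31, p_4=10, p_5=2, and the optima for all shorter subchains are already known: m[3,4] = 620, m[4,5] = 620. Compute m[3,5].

m[3,5] = min over k∈[3,4] of m[3,k]+m[k+1,5]+p_{2}·p_k·p_{5}.
k=3: 0 + 620 + 2·31·2 = 744; k=4: 620 + 0 + 2·10·2 = 660.
Minimum: 660 at k=4.

660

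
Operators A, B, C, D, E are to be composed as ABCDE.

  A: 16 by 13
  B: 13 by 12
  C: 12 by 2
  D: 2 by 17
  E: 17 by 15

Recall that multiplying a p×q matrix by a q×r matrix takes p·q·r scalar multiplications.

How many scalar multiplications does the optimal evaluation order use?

Adjacent pairs: AB = 16·13·12 = 2496; BC = 13·12·2 = 312; CD = 12·2·17 = 408; DE = 2·17·15 = 510.
Length 3: A..C: k=1: 0+312+16·13·2=728; k=2: 2496+0+16·12·2=2880 → min 728 | B..D: k=2: 0+408+13·12·17=3060; k=3: 312+0+13·2·17=754 → min 754 | C..E: k=3: 0+510+12·2·15=870; k=4: 408+0+12·17·15=3468 → min 870.
Length 4: A..D: k=1: 0+754+16·13·17=4290; k=2: 2496+408+16·12·17=6168; k=3: 728+0+16·2·17=1272 → min 1272 | B..E: k=2: 0+870+13·12·15=3210; k=3: 312+510+13·2·15=1212; k=4: 754+0+13·17·15=4069 → min 1212.
Length 5: A..E: k=1: 0+1212+16·13·15=4332; k=2: 2496+870+16·12·15=6246; k=3: 728+510+16·2·15=1718; k=4: 1272+0+16·17·15=5352 → min 1718.
Optimal order: ((A(BC))(DE)) with cost 1718.

1718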